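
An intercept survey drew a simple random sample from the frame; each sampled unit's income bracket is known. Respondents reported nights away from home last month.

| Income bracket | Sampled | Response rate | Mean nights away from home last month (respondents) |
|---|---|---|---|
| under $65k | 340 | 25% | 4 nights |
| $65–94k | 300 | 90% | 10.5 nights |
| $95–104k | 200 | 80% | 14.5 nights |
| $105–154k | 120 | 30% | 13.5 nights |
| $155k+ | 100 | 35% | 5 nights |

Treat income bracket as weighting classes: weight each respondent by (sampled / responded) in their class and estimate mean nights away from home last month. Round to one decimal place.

Inverse-response-rate weighting restores each class to its sampled count, so class totals weight by n_sampled:
  under $65k: 340 × 4 = 1360
  $65–94k: 300 × 10.5 = 3150
  $95–104k: 200 × 14.5 = 2900
  $105–154k: 120 × 13.5 = 1620
  $155k+: 100 × 5 = 500
Adjusted estimate = 9530 / 1,060 = 8.99057 → 9.0.

9.0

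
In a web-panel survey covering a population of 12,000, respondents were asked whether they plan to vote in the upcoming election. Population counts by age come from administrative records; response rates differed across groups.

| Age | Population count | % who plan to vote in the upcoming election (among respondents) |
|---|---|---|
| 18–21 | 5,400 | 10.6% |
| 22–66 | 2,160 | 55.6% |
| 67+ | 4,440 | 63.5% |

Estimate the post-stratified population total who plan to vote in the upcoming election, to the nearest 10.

Estimated count per cell = population count × respondent percentage:
  18–21: 5,400 × 10.6% = 572.4
  22–66: 2,160 × 55.6% = 1200.96
  67+: 4,440 × 63.5% = 2819.4
Estimated total = 4592.76 → 4,590.

4,590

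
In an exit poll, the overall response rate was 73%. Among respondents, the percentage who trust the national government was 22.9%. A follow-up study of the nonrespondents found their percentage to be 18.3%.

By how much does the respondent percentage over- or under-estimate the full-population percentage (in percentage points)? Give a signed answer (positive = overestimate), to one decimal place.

+1.2 percentage points

Nonresponse fraction = 1 − 0.73 = 0.27.
Bias = (nonresponse fraction) × (respondent percentage − nonrespondent percentage)
     = 0.27 × (22.9 − 18.3) = 0.27 × 4.6 = 1.242.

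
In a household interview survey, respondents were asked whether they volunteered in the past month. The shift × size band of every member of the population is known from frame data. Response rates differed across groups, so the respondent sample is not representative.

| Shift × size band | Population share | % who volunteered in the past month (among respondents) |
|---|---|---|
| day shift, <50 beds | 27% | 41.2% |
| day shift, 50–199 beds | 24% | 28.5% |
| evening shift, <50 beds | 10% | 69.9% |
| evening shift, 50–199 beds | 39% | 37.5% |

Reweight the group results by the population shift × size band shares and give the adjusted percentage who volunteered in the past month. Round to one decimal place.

39.6%

Post-stratification weights by population share, not respondent share:
  day shift, <50 beds: 0.27 × 41.2 = 11.124
  day shift, 50–199 beds: 0.24 × 28.5 = 6.84
  evening shift, <50 beds: 0.1 × 69.9 = 6.99
  evening shift, 50–199 beds: 0.39 × 37.5 = 14.625
Post-stratified estimate = 39.579 → 39.6%.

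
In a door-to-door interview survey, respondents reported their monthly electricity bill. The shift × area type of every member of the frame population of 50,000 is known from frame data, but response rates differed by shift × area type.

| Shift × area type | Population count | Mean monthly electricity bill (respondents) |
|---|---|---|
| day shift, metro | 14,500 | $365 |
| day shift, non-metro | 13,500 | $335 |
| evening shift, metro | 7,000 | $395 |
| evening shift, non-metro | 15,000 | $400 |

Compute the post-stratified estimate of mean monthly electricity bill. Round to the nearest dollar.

Post-stratification weights by population share, not respondent share:
  day shift, metro: (14,500/50,000) × 365 = 105.85
  day shift, non-metro: (13,500/50,000) × 335 = 90.45
  evening shift, metro: (7,000/50,000) × 395 = 55.3
  evening shift, non-metro: (15,000/50,000) × 400 = 120
Post-stratified estimate = 371.6 → $372.

$372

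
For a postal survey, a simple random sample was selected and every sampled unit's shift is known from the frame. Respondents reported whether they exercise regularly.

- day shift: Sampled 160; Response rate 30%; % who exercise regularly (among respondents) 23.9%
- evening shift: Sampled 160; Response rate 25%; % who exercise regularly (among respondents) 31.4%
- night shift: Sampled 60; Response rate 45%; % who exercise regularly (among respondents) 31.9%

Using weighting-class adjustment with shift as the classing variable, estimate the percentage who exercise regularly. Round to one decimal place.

With weight = n_sampled/n_responded per class, the weighted class total is n_sampled:
  day shift: 160 × 23.9 = 3824
  evening shift: 160 × 31.4 = 5024
  night shift: 60 × 31.9 = 1914
Adjusted estimate = 10,762 / 380 = 28.3211 → 28.3%.

28.3%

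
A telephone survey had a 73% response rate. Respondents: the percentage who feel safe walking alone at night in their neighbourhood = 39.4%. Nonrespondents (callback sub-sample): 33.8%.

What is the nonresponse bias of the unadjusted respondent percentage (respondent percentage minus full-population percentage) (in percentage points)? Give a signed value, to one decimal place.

+1.5 percentage points

Nonresponse fraction = 1 − 0.73 = 0.27.
Bias = (nonresponse fraction) × (respondent percentage − nonrespondent percentage)
     = 0.27 × (39.4 − 33.8) = 0.27 × 5.6 = 1.512.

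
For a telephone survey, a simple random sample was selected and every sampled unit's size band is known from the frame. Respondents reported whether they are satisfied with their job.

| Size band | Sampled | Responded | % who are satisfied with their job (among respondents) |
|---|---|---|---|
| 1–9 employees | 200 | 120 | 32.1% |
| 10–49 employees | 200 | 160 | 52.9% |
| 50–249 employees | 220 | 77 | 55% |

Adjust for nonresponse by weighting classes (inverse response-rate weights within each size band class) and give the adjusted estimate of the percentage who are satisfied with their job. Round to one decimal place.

Response rates by class: 1–9 employees 120/200 = 60%, 10–49 employees 160/200 = 80%, 50–249 employees 77/220 = 35%.
Weighting each respondent by the inverse class response rate inflates each class back to its sampled size, so the class weight is n_sampled:
  1–9 employees: 200 × 32.1 = 6420
  10–49 employees: 200 × 52.9 = 10,580
  50–249 employees: 220 × 55 = 12,100
Adjusted estimate = 29,100 / 620 = 46.9355 → 46.9%.

46.9%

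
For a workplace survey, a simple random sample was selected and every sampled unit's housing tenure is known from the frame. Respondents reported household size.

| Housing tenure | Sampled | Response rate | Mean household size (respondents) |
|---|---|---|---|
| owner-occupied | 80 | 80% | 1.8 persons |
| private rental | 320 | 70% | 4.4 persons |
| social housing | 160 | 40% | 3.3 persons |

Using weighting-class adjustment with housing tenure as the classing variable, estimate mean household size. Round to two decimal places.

Each respondent's weight = sampled/responded in their class; summing within a class gives n_sampled, so:
  owner-occupied: 80 × 1.8 = 144
  private rental: 320 × 4.4 = 1408
  social housing: 160 × 3.3 = 528
Adjusted estimate = 2080 / 560 = 3.71429 → 3.71.

3.71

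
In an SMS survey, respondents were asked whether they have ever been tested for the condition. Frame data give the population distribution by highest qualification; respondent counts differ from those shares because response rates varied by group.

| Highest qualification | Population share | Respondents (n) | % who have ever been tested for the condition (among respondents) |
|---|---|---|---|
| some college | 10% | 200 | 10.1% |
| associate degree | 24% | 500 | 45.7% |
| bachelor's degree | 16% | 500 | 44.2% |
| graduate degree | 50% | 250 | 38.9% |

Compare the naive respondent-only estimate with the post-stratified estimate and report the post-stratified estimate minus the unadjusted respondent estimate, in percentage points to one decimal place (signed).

-0.6 percentage points

Naive respondent-only estimate (weights = respondent counts):
  (200/1450)×10.1 + (500/1450)×45.7 + (500/1450)×44.2 + (250/1450)×38.9 = 39.1%
Post-stratifying to population shares instead:
  0.1×10.1 + 0.24×45.7 + 0.16×44.2 + 0.5×38.9 = 38.5%
Difference = 38.5 − 39.1 = -0.6 pp.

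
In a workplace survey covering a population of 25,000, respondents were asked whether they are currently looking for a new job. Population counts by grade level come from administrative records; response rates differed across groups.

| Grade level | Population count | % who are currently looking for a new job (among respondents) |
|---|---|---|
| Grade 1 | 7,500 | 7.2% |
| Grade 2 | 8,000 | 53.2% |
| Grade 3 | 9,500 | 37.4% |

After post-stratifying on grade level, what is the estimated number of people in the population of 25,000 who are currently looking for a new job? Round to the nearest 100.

8,300

Each cell contributes its population count × the respondent rate:
  Grade 1: 7,500 × 7.2% = 540
  Grade 2: 8,000 × 53.2% = 4256
  Grade 3: 9,500 × 37.4% = 3553
Estimated total = 8349 → 8,300.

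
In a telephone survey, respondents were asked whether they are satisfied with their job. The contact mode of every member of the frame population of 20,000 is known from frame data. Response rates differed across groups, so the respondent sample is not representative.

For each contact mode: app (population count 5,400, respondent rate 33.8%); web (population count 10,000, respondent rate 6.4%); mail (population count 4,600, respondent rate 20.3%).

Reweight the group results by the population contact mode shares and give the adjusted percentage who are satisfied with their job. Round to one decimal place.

Reweight to the known contact mode distribution:
  app: (5,400/20,000) × 33.8 = 9.126
  web: (10,000/20,000) × 6.4 = 3.2
  mail: (4,600/20,000) × 20.3 = 4.669
Post-stratified estimate = 16.995 → 17.0%.

17.0%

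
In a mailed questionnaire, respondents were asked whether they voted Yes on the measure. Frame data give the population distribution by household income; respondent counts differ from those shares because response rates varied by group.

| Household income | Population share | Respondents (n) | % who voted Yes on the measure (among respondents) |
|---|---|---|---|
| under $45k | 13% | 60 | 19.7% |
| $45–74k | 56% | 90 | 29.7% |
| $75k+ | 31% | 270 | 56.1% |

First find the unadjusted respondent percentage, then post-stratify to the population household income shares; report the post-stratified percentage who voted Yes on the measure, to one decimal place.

Unadjusted (pooled respondent) estimate weights by respondent counts:
  (60/420)×19.7 + (90/420)×29.7 + (270/420)×56.1 = 45.2429%
Post-stratified estimate weights by population shares:
  0.13×19.7 + 0.56×29.7 + 0.31×56.1 = 36.584%

36.6%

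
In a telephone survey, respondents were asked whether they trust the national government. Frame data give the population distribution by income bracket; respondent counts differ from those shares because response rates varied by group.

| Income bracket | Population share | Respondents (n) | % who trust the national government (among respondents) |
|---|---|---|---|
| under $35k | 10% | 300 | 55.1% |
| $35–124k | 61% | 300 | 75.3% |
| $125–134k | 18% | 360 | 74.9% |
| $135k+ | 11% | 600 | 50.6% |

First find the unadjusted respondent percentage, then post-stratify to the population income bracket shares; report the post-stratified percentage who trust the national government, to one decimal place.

70.5%

Unadjusted (pooled respondent) estimate weights by respondent counts:
  (300/1560)×55.1 + (300/1560)×75.3 + (360/1560)×74.9 + (600/1560)×50.6 = 61.8231%
Post-stratifying to population shares instead:
  0.1×55.1 + 0.61×75.3 + 0.18×74.9 + 0.11×50.6 = 70.491%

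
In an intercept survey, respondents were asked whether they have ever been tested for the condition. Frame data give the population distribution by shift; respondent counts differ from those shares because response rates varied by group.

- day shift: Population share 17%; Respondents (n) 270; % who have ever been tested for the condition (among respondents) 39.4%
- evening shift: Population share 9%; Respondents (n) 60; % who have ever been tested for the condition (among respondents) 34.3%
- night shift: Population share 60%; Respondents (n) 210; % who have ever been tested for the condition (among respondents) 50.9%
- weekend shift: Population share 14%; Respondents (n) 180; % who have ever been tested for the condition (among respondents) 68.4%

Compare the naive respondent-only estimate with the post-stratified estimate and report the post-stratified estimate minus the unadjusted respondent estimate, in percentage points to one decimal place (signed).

Without adjustment, the pooled respondent share is:
  (270/720)×39.4 + (60/720)×34.3 + (210/720)×50.9 + (180/720)×68.4 = 49.5792%
Reweighting by population shift shares:
  0.17×39.4 + 0.09×34.3 + 0.6×50.9 + 0.14×68.4 = 49.901%
Difference = 49.901 − 49.5792 = 0.3218 pp.

+0.3 percentage points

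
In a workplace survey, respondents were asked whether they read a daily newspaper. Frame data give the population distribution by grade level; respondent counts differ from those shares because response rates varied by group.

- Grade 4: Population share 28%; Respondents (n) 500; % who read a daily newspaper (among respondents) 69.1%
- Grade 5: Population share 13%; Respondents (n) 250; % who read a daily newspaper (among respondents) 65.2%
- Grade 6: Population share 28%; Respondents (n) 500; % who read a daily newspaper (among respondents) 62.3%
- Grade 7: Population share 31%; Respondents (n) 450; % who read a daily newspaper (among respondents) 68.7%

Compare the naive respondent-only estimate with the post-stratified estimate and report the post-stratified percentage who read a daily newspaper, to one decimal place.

Unadjusted (pooled respondent) estimate weights by respondent counts:
  (500/1700)×69.1 + (250/1700)×65.2 + (500/1700)×62.3 + (450/1700)×68.7 = 66.4206%
Post-stratifying to population shares instead:
  0.28×69.1 + 0.13×65.2 + 0.28×62.3 + 0.31×68.7 = 66.565%

66.6%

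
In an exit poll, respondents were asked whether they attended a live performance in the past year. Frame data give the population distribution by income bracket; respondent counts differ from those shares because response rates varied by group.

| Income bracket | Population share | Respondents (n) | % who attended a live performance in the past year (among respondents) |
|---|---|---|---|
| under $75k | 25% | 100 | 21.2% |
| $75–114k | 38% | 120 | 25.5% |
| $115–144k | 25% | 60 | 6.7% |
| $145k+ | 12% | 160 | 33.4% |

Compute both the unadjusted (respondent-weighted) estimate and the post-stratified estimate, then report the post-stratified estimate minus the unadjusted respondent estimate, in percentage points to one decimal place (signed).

Naive respondent-only estimate (weights = respondent counts):
  (100/440)×21.2 + (120/440)×25.5 + (60/440)×6.7 + (160/440)×33.4 = 24.8318%
Post-stratified estimate weights by population shares:
  0.25×21.2 + 0.38×25.5 + 0.25×6.7 + 0.12×33.4 = 20.673%
Difference = 20.673 − 24.8318 = -4.1588 pp.

-4.2 percentage points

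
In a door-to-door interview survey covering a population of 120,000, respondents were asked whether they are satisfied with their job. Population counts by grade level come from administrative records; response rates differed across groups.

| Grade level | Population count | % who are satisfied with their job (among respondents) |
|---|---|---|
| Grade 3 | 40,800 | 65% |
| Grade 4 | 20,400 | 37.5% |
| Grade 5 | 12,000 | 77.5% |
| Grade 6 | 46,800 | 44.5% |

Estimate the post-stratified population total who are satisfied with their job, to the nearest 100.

64,300

Each cell contributes its population count × the respondent rate:
  Grade 3: 40,800 × 65% = 26,520
  Grade 4: 20,400 × 37.5% = 7650
  Grade 5: 12,000 × 77.5% = 9300
  Grade 6: 46,800 × 44.5% = 20,826
Estimated total = 64,296 → 64,300.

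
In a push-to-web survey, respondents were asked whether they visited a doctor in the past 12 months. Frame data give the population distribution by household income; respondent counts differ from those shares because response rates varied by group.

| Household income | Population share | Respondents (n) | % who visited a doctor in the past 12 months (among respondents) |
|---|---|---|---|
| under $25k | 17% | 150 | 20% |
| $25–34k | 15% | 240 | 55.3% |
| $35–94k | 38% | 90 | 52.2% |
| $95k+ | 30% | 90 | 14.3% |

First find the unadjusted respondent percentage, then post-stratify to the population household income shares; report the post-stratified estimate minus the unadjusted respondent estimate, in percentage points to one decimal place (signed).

Naive respondent-only estimate (weights = respondent counts):
  (150/570)×20 + (240/570)×55.3 + (90/570)×52.2 + (90/570)×14.3 = 39.0474%
Post-stratifying to population shares instead:
  0.17×20 + 0.15×55.3 + 0.38×52.2 + 0.3×14.3 = 35.821%
Difference = 35.821 − 39.0474 = -3.2264 pp.

-3.2 percentage points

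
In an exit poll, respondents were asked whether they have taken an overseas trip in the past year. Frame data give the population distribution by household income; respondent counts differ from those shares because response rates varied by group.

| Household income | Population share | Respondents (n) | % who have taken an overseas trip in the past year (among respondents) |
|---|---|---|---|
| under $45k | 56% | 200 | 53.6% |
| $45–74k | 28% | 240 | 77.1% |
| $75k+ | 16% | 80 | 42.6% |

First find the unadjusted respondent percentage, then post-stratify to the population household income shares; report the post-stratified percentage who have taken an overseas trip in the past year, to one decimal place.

Naive respondent-only estimate (weights = respondent counts):
  (200/520)×53.6 + (240/520)×77.1 + (80/520)×42.6 = 62.7538%
Post-stratified estimate weights by population shares:
  0.56×53.6 + 0.28×77.1 + 0.16×42.6 = 58.42%

58.4%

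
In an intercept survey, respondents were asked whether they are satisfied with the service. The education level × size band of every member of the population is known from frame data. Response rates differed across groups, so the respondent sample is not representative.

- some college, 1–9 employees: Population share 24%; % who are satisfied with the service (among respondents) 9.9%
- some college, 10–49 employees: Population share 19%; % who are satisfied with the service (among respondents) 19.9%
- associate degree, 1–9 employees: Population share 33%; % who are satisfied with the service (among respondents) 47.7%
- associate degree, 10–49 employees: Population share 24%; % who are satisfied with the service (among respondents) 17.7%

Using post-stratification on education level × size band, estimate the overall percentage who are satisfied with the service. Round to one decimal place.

Post-stratification weights by population share, not respondent share:
  some college, 1–9 employees: 0.24 × 9.9 = 2.376
  some college, 10–49 employees: 0.19 × 19.9 = 3.781
  associate degree, 1–9 employees: 0.33 × 47.7 = 15.741
  associate degree, 10–49 employees: 0.24 × 17.7 = 4.248
Post-stratified estimate = 26.146 → 26.1%.

26.1%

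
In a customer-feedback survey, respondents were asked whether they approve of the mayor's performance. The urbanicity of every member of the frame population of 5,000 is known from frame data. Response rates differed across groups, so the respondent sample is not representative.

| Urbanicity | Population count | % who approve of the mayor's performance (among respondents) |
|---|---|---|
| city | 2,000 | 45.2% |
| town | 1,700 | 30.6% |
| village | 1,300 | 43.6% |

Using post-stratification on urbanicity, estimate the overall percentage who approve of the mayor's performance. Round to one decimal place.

Weight each group's respondent value by its population share:
  city: (2,000/5,000) × 45.2 = 18.08
  town: (1,700/5,000) × 30.6 = 10.404
  village: (1,300/5,000) × 43.6 = 11.336
Post-stratified estimate = 39.82 → 39.8%.

39.8%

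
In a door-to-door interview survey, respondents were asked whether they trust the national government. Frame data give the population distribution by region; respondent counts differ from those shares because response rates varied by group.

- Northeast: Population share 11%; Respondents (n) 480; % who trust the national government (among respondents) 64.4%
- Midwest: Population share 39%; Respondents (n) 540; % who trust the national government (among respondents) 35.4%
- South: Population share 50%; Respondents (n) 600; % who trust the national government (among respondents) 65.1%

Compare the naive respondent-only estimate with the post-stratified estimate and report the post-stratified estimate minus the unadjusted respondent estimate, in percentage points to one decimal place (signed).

-1.6 percentage points

Without adjustment, the pooled respondent share is:
  (480/1620)×64.4 + (540/1620)×35.4 + (600/1620)×65.1 = 54.9926%
Post-stratifying to population shares instead:
  0.11×64.4 + 0.39×35.4 + 0.5×65.1 = 53.44%
Difference = 53.44 − 54.9926 = -1.5526 pp.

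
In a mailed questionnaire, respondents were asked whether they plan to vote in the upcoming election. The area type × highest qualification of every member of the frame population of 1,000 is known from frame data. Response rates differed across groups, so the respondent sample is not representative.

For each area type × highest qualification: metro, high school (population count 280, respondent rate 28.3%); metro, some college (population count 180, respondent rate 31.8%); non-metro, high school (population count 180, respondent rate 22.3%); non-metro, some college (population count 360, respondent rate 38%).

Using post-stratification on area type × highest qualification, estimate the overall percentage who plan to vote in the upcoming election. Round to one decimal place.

31.3%

Weight each group's respondent value by its population share:
  metro, high school: (280/1,000) × 28.3 = 7.924
  metro, some college: (180/1,000) × 31.8 = 5.724
  non-metro, high school: (180/1,000) × 22.3 = 4.014
  non-metro, some college: (360/1,000) × 38 = 13.68
Post-stratified estimate = 31.342 → 31.3%.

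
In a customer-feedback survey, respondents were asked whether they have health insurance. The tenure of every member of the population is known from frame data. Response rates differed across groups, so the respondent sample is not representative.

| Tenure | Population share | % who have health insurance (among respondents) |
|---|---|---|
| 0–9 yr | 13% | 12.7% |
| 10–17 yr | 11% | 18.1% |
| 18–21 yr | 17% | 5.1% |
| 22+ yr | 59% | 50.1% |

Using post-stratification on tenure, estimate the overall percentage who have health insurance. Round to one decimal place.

Each cell contributes population-share × respondent value:
  0–9 yr: 0.13 × 12.7 = 1.651
  10–17 yr: 0.11 × 18.1 = 1.991
  18–21 yr: 0.17 × 5.1 = 0.867
  22+ yr: 0.59 × 50.1 = 29.559
Post-stratified estimate = 34.068 → 34.1%.

34.1%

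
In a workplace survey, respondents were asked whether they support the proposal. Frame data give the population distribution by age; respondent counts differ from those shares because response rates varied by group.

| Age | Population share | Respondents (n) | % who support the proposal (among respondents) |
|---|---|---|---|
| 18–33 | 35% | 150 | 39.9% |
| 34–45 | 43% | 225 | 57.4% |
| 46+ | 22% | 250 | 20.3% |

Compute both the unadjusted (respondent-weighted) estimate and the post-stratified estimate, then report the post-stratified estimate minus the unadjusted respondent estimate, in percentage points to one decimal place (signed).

Naive respondent-only estimate (weights = respondent counts):
  (150/625)×39.9 + (225/625)×57.4 + (250/625)×20.3 = 38.36%
Post-stratified estimate weights by population shares:
  0.35×39.9 + 0.43×57.4 + 0.22×20.3 = 43.113%
Difference = 43.113 − 38.36 = 4.753 pp.

+4.8 percentage points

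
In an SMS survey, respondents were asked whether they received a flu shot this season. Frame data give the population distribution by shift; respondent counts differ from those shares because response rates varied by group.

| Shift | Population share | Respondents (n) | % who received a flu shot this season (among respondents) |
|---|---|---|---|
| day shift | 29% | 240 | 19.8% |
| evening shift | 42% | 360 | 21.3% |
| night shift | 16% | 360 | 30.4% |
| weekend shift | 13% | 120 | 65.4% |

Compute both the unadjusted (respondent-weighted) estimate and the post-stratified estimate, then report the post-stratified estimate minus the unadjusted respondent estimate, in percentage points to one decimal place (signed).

-0.8 percentage points

Unadjusted (pooled respondent) estimate weights by respondent counts:
  (240/1080)×19.8 + (360/1080)×21.3 + (360/1080)×30.4 + (120/1080)×65.4 = 28.9%
Post-stratified estimate weights by population shares:
  0.29×19.8 + 0.42×21.3 + 0.16×30.4 + 0.13×65.4 = 28.054%
Difference = 28.054 − 28.9 = -0.846 pp.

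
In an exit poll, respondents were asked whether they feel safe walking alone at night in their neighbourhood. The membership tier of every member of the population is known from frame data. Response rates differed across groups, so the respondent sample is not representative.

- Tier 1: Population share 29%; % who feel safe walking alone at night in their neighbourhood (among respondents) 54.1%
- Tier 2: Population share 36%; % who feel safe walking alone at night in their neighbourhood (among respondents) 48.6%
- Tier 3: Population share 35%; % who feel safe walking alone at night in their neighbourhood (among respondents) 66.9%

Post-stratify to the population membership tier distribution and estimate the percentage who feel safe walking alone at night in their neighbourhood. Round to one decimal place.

Weight each group's respondent value by its population share:
  Tier 1: 0.29 × 54.1 = 15.689
  Tier 2: 0.36 × 48.6 = 17.496
  Tier 3: 0.35 × 66.9 = 23.415
Post-stratified estimate = 56.6 → 56.6%.

56.6%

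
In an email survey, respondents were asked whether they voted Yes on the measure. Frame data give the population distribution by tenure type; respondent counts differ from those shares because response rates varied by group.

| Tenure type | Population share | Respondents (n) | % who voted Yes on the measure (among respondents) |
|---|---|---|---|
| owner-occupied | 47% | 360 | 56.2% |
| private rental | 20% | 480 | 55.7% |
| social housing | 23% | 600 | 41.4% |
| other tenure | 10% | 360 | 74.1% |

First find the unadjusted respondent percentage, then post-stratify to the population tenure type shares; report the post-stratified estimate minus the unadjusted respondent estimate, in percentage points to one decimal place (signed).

Naive respondent-only estimate (weights = respondent counts):
  (360/1800)×56.2 + (480/1800)×55.7 + (600/1800)×41.4 + (360/1800)×74.1 = 54.7133%
Reweighting by population tenure type shares:
  0.47×56.2 + 0.2×55.7 + 0.23×41.4 + 0.1×74.1 = 54.486%
Difference = 54.486 − 54.7133 = -0.2273 pp.

-0.2 percentage points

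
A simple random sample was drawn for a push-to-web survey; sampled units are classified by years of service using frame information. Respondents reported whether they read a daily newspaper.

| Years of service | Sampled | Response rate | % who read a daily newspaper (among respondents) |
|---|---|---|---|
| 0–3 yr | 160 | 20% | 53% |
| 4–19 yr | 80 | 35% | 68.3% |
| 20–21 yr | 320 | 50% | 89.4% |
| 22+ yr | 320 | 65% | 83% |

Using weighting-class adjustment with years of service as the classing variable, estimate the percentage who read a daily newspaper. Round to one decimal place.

78.5%

With weight = n_sampled/n_responded per class, the weighted class total is n_sampled:
  0–3 yr: 160 × 53 = 8480
  4–19 yr: 80 × 68.3 = 5464
  20–21 yr: 320 × 89.4 = 28,608
  22+ yr: 320 × 83 = 26,560
Adjusted estimate = 69,112 / 880 = 78.5364 → 78.5%.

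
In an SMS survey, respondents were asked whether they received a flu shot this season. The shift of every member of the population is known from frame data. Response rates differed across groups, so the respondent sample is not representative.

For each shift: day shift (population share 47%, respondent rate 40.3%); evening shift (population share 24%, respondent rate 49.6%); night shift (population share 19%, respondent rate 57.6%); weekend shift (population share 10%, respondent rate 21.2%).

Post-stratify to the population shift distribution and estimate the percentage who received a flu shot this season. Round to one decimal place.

Weight each group's respondent value by its population share:
  day shift: 0.47 × 40.3 = 18.941
  evening shift: 0.24 × 49.6 = 11.904
  night shift: 0.19 × 57.6 = 10.944
  weekend shift: 0.1 × 21.2 = 2.12
Post-stratified estimate = 43.909 → 43.9%.

43.9%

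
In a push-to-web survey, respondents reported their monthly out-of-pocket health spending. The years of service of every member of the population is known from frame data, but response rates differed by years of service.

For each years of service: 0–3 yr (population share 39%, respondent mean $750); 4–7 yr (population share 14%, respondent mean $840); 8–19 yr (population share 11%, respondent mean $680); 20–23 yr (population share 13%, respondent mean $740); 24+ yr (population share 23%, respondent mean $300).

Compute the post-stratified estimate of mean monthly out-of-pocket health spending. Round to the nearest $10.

$650

Reweight to the known years of service distribution:
  0–3 yr: 0.39 × 750 = 292.5
  4–7 yr: 0.14 × 840 = 117.6
  8–19 yr: 0.11 × 680 = 74.8
  20–23 yr: 0.13 × 740 = 96.2
  24+ yr: 0.23 × 300 = 69
Post-stratified estimate = 650.1 → $650.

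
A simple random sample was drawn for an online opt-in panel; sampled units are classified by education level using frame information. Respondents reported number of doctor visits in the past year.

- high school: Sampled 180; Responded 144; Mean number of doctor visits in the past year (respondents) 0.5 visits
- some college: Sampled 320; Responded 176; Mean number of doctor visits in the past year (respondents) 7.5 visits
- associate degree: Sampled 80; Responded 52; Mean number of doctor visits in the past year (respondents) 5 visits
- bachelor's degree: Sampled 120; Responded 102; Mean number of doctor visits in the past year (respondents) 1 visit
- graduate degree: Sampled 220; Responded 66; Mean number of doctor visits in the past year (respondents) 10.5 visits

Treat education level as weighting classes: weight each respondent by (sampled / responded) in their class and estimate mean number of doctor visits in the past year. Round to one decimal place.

Class response rates: high school 144/180 = 80%, some college 176/320 = 55%, associate degree 52/80 = 65%, bachelor's degree 102/120 = 85%, graduate degree 66/220 = 30%.
Each respondent's weight = sampled/responded in their class; summing within a class gives n_sampled, so:
  high school: 180 × 0.5 = 90
  some college: 320 × 7.5 = 2400
  associate degree: 80 × 5 = 400
  bachelor's degree: 120 × 1 = 120
  graduate degree: 220 × 10.5 = 2310
Adjusted estimate = 5320 / 920 = 5.78261 → 5.8.

5.8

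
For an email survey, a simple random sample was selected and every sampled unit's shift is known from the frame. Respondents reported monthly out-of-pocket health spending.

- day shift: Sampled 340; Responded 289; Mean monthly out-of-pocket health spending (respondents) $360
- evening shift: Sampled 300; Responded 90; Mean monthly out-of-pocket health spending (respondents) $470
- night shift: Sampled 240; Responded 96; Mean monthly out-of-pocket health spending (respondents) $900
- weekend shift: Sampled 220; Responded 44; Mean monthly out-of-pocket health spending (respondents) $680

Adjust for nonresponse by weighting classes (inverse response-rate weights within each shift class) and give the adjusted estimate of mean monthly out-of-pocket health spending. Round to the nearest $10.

Class response rates: day shift 289/340 = 85%, evening shift 90/300 = 30%, night shift 96/240 = 40%, weekend shift 44/220 = 20%.
Inverse-response-rate weighting restores each class to its sampled count, so class totals weight by n_sampled:
  day shift: 340 × 360 = 122,400
  evening shift: 300 × 470 = 141,000
  night shift: 240 × 900 = 216,000
  weekend shift: 220 × 680 = 149,600
Adjusted estimate = 629,000 / 1,100 = 571.818 → $570.

$570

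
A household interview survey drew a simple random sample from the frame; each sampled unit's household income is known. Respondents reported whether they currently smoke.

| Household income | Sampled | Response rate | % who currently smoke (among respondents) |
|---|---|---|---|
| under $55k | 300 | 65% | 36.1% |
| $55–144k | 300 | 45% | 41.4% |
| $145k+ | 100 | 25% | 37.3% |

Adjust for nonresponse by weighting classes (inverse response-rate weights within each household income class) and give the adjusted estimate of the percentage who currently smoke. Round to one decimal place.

Weighting each respondent by the inverse class response rate inflates each class back to its sampled size, so the class weight is n_sampled:
  under $55k: 300 × 36.1 = 10,830
  $55–144k: 300 × 41.4 = 12,420
  $145k+: 100 × 37.3 = 3730
Adjusted estimate = 26,980 / 700 = 38.5429 → 38.5%.

38.5%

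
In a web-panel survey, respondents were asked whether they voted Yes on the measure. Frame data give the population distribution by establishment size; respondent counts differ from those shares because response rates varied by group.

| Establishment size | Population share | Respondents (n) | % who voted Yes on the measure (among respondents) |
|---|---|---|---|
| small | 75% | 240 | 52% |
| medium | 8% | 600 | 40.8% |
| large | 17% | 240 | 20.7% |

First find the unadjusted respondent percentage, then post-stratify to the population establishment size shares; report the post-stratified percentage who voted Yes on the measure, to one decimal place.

Naive respondent-only estimate (weights = respondent counts):
  (240/1080)×52 + (600/1080)×40.8 + (240/1080)×20.7 = 38.8222%
Post-stratifying to population shares instead:
  0.75×52 + 0.08×40.8 + 0.17×20.7 = 45.783%

45.8%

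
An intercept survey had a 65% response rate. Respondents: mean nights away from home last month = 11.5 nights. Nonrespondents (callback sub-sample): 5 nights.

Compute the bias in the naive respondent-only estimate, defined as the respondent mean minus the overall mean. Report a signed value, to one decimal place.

+2.3

Nonresponse fraction = 1 − 0.65 = 0.35.
Bias = (nonresponse fraction) × (respondent mean − nonrespondent mean)
     = 0.35 × (11.5 − 5) = 0.35 × 6.5 = 2.275.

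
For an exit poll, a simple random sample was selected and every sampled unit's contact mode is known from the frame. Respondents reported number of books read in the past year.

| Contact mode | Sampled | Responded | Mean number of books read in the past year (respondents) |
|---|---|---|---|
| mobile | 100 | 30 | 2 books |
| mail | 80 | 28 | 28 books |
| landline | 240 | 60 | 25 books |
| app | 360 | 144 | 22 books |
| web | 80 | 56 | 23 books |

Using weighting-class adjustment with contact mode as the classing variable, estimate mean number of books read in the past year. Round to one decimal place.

21.2

Class response rates: mobile 30/100 = 30%, mail 28/80 = 35%, landline 60/240 = 25%, app 144/360 = 40%, web 56/80 = 70%.
Each respondent's weight = sampled/responded in their class; summing within a class gives n_sampled, so:
  mobile: 100 × 2 = 200
  mail: 80 × 28 = 2240
  landline: 240 × 25 = 6000
  app: 360 × 22 = 7920
  web: 80 × 23 = 1840
Adjusted estimate = 18,200 / 860 = 21.1628 → 21.2.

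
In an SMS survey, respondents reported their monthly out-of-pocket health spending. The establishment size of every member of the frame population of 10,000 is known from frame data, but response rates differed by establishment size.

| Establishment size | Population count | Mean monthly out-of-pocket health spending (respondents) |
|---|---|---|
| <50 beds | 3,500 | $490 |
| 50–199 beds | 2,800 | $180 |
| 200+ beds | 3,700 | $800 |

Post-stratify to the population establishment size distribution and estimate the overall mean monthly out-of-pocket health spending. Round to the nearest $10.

$520

Weight each group's respondent value by its population share:
  <50 beds: (3,500/10,000) × 490 = 171.5
  50–199 beds: (2,800/10,000) × 180 = 50.4
  200+ beds: (3,700/10,000) × 800 = 296
Post-stratified estimate = 517.9 → $520.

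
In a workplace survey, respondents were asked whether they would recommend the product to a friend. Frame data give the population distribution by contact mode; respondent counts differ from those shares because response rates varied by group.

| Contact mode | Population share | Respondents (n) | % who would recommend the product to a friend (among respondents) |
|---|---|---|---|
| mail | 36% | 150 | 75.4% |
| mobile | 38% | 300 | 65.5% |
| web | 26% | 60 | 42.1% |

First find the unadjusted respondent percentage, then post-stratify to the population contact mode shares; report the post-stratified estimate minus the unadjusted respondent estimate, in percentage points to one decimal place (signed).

-2.7 percentage points

Without adjustment, the pooled respondent share is:
  (150/510)×75.4 + (300/510)×65.5 + (60/510)×42.1 = 65.6588%
Reweighting by population contact mode shares:
  0.36×75.4 + 0.38×65.5 + 0.26×42.1 = 62.98%
Difference = 62.98 − 65.6588 = -2.6788 pp.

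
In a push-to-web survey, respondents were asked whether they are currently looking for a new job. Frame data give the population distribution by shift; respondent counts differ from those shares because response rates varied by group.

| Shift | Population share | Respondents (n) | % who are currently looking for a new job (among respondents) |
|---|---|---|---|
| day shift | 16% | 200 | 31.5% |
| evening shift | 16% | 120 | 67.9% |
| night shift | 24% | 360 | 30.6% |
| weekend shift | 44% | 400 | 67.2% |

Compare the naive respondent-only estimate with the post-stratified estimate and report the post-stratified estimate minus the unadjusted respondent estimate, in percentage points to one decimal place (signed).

+4.3 percentage points

Without adjustment, the pooled respondent share is:
  (200/1080)×31.5 + (120/1080)×67.9 + (360/1080)×30.6 + (400/1080)×67.2 = 48.4667%
Reweighting by population shift shares:
  0.16×31.5 + 0.16×67.9 + 0.24×30.6 + 0.44×67.2 = 52.816%
Difference = 52.816 − 48.4667 = 4.3493 pp.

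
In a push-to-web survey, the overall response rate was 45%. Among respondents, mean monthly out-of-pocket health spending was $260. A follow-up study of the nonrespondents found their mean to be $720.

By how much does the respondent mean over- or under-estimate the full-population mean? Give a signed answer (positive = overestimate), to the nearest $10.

-$250

Nonresponse fraction = 1 − 0.45 = 0.55.
Bias = (nonresponse fraction) × (respondent mean − nonrespondent mean)
     = 0.55 × (260 − 720) = 0.55 × -460 = -253.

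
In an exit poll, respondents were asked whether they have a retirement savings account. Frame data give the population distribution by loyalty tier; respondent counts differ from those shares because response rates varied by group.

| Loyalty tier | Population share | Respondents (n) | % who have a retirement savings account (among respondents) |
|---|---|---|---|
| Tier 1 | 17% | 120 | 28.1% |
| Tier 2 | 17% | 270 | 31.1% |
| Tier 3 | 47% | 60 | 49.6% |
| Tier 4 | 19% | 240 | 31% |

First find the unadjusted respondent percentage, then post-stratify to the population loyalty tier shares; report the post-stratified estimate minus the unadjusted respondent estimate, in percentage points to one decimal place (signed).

Naive respondent-only estimate (weights = respondent counts):
  (120/690)×28.1 + (270/690)×31.1 + (60/690)×49.6 + (240/690)×31 = 32.1522%
Post-stratifying to population shares instead:
  0.17×28.1 + 0.17×31.1 + 0.47×49.6 + 0.19×31 = 39.266%
Difference = 39.266 − 32.1522 = 7.1138 pp.

+7.1 percentage points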